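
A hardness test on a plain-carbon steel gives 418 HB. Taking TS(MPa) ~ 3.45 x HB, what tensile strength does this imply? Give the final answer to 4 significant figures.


TS (MPa) = 3.45 * HB
TS = 3.45 * 418
TS = 1442 MPa


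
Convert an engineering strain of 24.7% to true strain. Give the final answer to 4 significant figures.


epsilon_true = ln(1 + epsilon_eng)
epsilon_true = ln(1 + 0.247)
epsilon_true = 0.2207


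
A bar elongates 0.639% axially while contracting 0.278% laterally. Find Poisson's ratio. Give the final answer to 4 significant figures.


nu = -epsilon_lat / epsilon_axial
Lateral strain is contraction (negative), so using magnitudes:
nu = 0.278 / 0.639
nu = 0.4351


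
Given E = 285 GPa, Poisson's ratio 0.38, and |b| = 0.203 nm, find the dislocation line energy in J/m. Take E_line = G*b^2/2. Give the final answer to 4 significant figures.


Step 1: G = E / (2*(1+nu))
G = 285 / (2*(1+0.38)) = 103.261 GPa = 1.03261e+11 Pa
Step 2: E_line = G*b^2/2
b = 0.203 nm = 2.03e-10 m
E_line = 0.5 * 1.03261e+11 * (2.03e-10)^2 = 2.128e-09 J/m


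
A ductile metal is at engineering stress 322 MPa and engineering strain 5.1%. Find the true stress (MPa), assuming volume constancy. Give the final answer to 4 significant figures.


sigma_true = sigma_eng * (1 + epsilon_eng)
sigma_true = 322 * (1 + 0.051)
sigma_true = 338.4 MPa


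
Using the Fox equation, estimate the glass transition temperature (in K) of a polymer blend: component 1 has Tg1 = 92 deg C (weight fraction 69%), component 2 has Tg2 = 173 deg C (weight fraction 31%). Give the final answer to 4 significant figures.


1/Tg = w1/Tg1 + w2/Tg2 (in Kelvin)
Tg1 = 365.15 K, Tg2 = 446.15 K
1/Tg = 0.69/365.15 + 0.31/446.15
Tg = 386.9 K


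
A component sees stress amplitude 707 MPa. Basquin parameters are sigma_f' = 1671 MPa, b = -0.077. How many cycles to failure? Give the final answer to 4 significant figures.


sigma_a = sigma_f' * (2*Nf)^b
2*Nf = (sigma_a / sigma_f')^(1/b)
2*Nf = (707 / 1671)^(1/-0.077)
2*Nf = 71021.5
Nf = 35510 cycles


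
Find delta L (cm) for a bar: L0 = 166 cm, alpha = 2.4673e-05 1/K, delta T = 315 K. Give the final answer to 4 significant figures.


dL = L0 * alpha * dT
dL = 166 * 2.4673e-05 * 315
dL = 1.29 cm


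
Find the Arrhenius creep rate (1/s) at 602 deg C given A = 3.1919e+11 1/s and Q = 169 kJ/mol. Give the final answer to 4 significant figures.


rate = A * exp(-Q / (R*T))
T = 602 + 273.15 = 875.15 K
rate = 3.1919e+11 * exp(-169e3 / (8.314 * 875.15))
rate = 26.1 1/s


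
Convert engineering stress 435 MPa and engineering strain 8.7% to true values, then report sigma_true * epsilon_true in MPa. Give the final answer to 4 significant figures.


sigma_true = sigma_eng * (1 + epsilon_eng)
sigma_true = 435 * (1 + 0.087) = 472.845 MPa
epsilon_true = ln(1 + epsilon_eng)
epsilon_true = ln(1 + 0.087) = 0.0834216
sigma_true * epsilon_true = 472.845 * 0.0834216 = 39.45 MPa


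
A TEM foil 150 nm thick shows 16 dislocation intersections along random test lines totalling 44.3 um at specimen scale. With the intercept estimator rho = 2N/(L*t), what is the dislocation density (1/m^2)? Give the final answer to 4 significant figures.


rho = 2N / (L * t)
L = 44.3 um = 4.43e-05 m, t = 150 nm = 1.5e-07 m
rho = 2 * 16 / (4.43e-05 * 1.5e-07)
rho = 4.816e+12 1/m^2


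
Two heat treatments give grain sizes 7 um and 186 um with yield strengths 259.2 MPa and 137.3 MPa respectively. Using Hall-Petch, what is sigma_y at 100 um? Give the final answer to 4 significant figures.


sigma_y = sigma0 + k / sqrt(d)
1/sqrt(d1) = 1/sqrt(7e-06) = 377.964;  1/sqrt(d2) = 73.3236
k = (sigma1 - sigma2) / (1/sqrt(d1) - 1/sqrt(d2)) = (259.2 - 137.3) / (377.964 - 73.3236) = 0.400143 MPa*m^0.5
sigma0 = sigma1 - k/sqrt(d1) = 259.2 - 0.400143*377.964 = 107.96 MPa
sigma_y(d3) = 107.96 + 0.400143 / sqrt(1e-04) = 148 MPa


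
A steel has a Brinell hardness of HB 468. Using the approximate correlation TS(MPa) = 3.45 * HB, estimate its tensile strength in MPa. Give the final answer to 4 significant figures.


TS (MPa) = 3.45 * HB
TS = 3.45 * 468
TS = 1615 MPa


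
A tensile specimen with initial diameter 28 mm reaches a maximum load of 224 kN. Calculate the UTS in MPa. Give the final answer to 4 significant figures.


A0 = pi*(d/2)^2 = pi*(28/2)^2 = 615.752 mm^2
UTS = F_max / A0 = 224*1000 / 615.752
UTS = 363.8 MPa


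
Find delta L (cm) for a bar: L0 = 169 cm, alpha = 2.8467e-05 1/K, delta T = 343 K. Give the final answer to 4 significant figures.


dL = L0 * alpha * dT
dL = 169 * 2.8467e-05 * 343
dL = 1.65 cm


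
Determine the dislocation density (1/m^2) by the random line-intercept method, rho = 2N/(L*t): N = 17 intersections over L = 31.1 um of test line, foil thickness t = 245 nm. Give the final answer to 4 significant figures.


rho = 2N / (L * t)
L = 31.1 um = 3.11e-05 m, t = 245 nm = 2.45e-07 m
rho = 2 * 17 / (3.11e-05 * 2.45e-07)
rho = 4.462e+12 1/m^2


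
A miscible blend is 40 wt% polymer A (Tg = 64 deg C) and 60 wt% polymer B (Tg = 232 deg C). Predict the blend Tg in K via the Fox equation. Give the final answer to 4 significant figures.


1/Tg = w1/Tg1 + w2/Tg2 (in Kelvin)
Tg1 = 337.15 K, Tg2 = 505.15 K
1/Tg = 0.4/337.15 + 0.6/505.15
Tg = 421.2 K


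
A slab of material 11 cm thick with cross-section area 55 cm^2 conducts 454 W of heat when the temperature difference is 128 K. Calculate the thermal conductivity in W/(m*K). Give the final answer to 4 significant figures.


k = Q*L / (A*dT)
L = 0.11 m, A = 5.5e-03 m^2
k = 454 * 0.11 / (5.5e-03 * 128)
k = 70.94 W/(m*K)


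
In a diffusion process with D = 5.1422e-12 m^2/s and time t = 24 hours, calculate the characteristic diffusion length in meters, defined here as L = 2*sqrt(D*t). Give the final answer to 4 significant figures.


t = 24 hr = 86400 s
Diffusion length = 2*sqrt(D*t)
= 2*sqrt(5.1422e-12 * 86400)
= 1.333e-03 m


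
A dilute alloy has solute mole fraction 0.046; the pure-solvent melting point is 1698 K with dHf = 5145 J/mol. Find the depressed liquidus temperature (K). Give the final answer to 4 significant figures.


dT = R*Tm^2*x / dHf
dT = 8.314 * 1698^2 * 0.046 / 5145
dT = 214.318 K
T_new = 1698 - 214.318 = 1484 K


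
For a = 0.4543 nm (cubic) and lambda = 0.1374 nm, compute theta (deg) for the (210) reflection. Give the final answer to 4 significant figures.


d = a / sqrt(h^2+k^2+l^2)
d = 0.4543 / sqrt(5) = 0.203169 nm
lambda = 2*d*sin(theta)  =>  sin(theta) = lambda / (2*d)
sin(theta) = 0.1374 / (2 * 0.203169) = 0.338142
theta = 19.76 deg


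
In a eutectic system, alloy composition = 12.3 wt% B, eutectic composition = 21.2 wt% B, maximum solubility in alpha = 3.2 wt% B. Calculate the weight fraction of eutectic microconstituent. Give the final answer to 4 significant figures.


f_primary = (C_e - C0) / (C_e - C_alpha_max)
f_primary = (21.2 - 12.3) / (21.2 - 3.2)
f_primary = 0.494444
f_eutectic = 1 - 0.494444 = 0.5056


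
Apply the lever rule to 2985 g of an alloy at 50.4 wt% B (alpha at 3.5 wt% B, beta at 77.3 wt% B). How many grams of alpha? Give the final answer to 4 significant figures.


f_alpha = (C_beta - C0) / (C_beta - C_alpha)
f_alpha = (77.3 - 50.4) / (77.3 - 3.5) = 0.364499
m_alpha = f_alpha * m_total = 0.364499 * 2985 = 1088 g


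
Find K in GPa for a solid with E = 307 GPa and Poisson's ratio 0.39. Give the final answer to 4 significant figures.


K = E / (3*(1-2*nu))
K = 307 / (3*(1-2*0.39))
K = 465.2 GPa


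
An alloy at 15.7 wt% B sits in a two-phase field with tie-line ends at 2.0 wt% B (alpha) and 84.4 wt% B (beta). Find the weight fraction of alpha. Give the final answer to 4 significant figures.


f_alpha = (C_beta - C0) / (C_beta - C_alpha)
f_alpha = (84.4 - 15.7) / (84.4 - 2.0)
f_alpha = 0.8337


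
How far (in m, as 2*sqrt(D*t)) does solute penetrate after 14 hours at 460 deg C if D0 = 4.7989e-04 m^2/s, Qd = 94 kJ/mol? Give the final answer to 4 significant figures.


Step 1: D = D0 * exp(-Qd/(R*T))
T = 733.15 K
D = 4.7989e-04 * exp(-94e3 / (8.314 * 733.15)) = 9.63151e-11 m^2/s
Step 2: L = 2*sqrt(D*t)
t = 14 h = 50400 s
L = 2*sqrt(9.63151e-11 * 50400) = 4.406e-03 m


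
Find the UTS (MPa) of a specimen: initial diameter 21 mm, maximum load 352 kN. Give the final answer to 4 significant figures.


A0 = pi*(d/2)^2 = pi*(21/2)^2 = 346.361 mm^2
UTS = F_max / A0 = 352*1000 / 346.361
UTS = 1016 MPa


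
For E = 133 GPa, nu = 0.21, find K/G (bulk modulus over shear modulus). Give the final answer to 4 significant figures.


G = E / (2*(1+nu))
G = 133 / (2*(1+0.21)) = 54.9587 GPa
K = E / (3*(1-2*nu))
K = 133 / (3*(1-2*0.21)) = 76.4368 GPa
K/G = 76.4368 / 54.9587 = 1.391


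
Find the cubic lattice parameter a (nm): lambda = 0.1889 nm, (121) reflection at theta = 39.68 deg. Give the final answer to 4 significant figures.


d = lambda / (2*sin(theta))
d = 0.1889 / (2*sin(39.68 deg))
d = 0.147925 nm
a = d * sqrt(h^2+k^2+l^2) = 0.147925 * sqrt(6)
a = 0.3623 nm


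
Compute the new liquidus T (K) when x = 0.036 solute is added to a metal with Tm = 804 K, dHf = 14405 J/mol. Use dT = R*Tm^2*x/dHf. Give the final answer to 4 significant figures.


dT = R*Tm^2*x / dHf
dT = 8.314 * 804^2 * 0.036 / 14405
dT = 13.4311 K
T_new = 804 - 13.4311 = 790.6 K


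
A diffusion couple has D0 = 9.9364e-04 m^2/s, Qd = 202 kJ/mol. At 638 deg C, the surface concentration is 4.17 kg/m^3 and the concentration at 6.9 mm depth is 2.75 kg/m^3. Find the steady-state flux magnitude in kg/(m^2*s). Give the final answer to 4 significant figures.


Step 1: D = D0 * exp(-Qd/(R*T))
T = 638 + 273.15 = 911.15 K
D = 9.9364e-04 * exp(-202e3 / (8.314 * 911.15)) = 2.60917e-15 m^2/s
Step 2: J = D * (C1 - C2) / dx
J = 2.60917e-15 * (4.17 - 2.75) / 6.9e-03
J = 5.37e-13 kg/(m^2*s)


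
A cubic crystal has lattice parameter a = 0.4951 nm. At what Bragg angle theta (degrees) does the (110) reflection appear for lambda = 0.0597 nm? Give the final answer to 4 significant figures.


d = a / sqrt(h^2+k^2+l^2)
d = 0.4951 / sqrt(2) = 0.350089 nm
lambda = 2*d*sin(theta)  =>  sin(theta) = lambda / (2*d)
sin(theta) = 0.0597 / (2 * 0.350089) = 0.0852641
theta = 4.891 deg


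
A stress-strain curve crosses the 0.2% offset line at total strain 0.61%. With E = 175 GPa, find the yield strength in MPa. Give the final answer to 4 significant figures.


Offset strain = 0.002
Elastic strain at yield = total_strain - offset = 6.1e-03 - 0.002 = 4.1e-03
sigma_y = E * elastic_strain = 175000 * 4.1e-03
sigma_y = 717.5 MPa


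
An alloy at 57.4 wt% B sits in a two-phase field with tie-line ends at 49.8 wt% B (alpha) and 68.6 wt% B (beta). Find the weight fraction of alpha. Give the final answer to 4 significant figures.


f_alpha = (C_beta - C0) / (C_beta - C_alpha)
f_alpha = (68.6 - 57.4) / (68.6 - 49.8)
f_alpha = 0.5957


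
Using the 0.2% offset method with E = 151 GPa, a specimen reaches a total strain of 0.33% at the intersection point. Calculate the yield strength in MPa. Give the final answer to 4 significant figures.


Offset strain = 0.002
Elastic strain at yield = total_strain - offset = 3.3e-03 - 0.002 = 1.3e-03
sigma_y = E * elastic_strain = 151000 * 1.3e-03
sigma_y = 196.3 MPa


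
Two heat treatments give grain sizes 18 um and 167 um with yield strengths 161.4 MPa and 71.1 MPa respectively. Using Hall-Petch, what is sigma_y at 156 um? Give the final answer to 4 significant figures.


sigma_y = sigma0 + k / sqrt(d)
1/sqrt(d1) = 1/sqrt(1.8e-05) = 235.702;  1/sqrt(d2) = 77.3823
k = (sigma1 - sigma2) / (1/sqrt(d1) - 1/sqrt(d2)) = (161.4 - 71.1) / (235.702 - 77.3823) = 0.570364 MPa*m^0.5
sigma0 = sigma1 - k/sqrt(d1) = 161.4 - 0.570364*235.702 = 26.9639 MPa
sigma_y(d3) = 26.9639 + 0.570364 / sqrt(1.56e-04) = 72.63 MPa


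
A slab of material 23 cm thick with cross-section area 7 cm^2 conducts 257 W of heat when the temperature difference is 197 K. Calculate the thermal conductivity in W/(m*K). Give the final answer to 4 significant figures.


k = Q*L / (A*dT)
L = 0.23 m, A = 7e-04 m^2
k = 257 * 0.23 / (7e-04 * 197)
k = 428.6 W/(m*K)


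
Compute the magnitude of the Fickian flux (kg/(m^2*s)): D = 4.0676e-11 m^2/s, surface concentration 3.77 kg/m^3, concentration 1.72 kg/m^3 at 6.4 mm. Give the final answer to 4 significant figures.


J = -D * (dC/dx) = D * (C1 - C2) / dx
J = 4.0676e-11 * (3.77 - 1.72) / 6.4e-03
J = 1.303e-08 kg/(m^2*s)


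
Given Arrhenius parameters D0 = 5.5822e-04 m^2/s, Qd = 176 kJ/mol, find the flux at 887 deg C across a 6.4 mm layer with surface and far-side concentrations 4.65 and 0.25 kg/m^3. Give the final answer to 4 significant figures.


Step 1: D = D0 * exp(-Qd/(R*T))
T = 887 + 273.15 = 1160.15 K
D = 5.5822e-04 * exp(-176e3 / (8.314 * 1160.15)) = 6.64184e-12 m^2/s
Step 2: J = D * (C1 - C2) / dx
J = 6.64184e-12 * (4.65 - 0.25) / 6.4e-03
J = 4.566e-09 kg/(m^2*s)


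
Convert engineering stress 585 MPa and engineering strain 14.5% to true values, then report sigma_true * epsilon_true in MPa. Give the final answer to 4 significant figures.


sigma_true = sigma_eng * (1 + epsilon_eng)
sigma_true = 585 * (1 + 0.145) = 669.825 MPa
epsilon_true = ln(1 + epsilon_eng)
epsilon_true = ln(1 + 0.145) = 0.135405
sigma_true * epsilon_true = 669.825 * 0.135405 = 90.7 MPa


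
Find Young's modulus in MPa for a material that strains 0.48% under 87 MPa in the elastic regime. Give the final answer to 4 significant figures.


E = sigma / epsilon
epsilon = 0.48% = 4.8e-03
E = 87 / 4.8e-03
E = 18130 MPa


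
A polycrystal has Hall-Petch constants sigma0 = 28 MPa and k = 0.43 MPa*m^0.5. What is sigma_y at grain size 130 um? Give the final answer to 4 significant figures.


sigma_y = sigma0 + k / sqrt(d)
d = 130 um = 1.3e-04 m
sigma_y = 28 + 0.43 / sqrt(1.3e-04)
sigma_y = 65.71 MPa


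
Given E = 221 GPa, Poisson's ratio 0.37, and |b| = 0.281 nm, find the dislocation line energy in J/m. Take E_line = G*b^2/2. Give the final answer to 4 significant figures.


Step 1: G = E / (2*(1+nu))
G = 221 / (2*(1+0.37)) = 80.6569 GPa = 8.06569e+10 Pa
Step 2: E_line = G*b^2/2
b = 0.281 nm = 2.81e-10 m
E_line = 0.5 * 8.06569e+10 * (2.81e-10)^2 = 3.184e-09 J/m


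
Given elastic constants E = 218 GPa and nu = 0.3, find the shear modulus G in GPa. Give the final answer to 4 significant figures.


G = E / (2*(1+nu))
G = 218 / (2*(1+0.3))
G = 83.85 GPa


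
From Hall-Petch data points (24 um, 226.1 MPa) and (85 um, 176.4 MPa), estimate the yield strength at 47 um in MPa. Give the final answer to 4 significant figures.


sigma_y = sigma0 + k / sqrt(d)
1/sqrt(d1) = 1/sqrt(2.4e-05) = 204.124;  1/sqrt(d2) = 108.465
k = (sigma1 - sigma2) / (1/sqrt(d1) - 1/sqrt(d2)) = (226.1 - 176.4) / (204.124 - 108.465) = 0.519554 MPa*m^0.5
sigma0 = sigma1 - k/sqrt(d1) = 226.1 - 0.519554*204.124 = 120.046 MPa
sigma_y(d3) = 120.046 + 0.519554 / sqrt(4.7e-05) = 195.8 MPa


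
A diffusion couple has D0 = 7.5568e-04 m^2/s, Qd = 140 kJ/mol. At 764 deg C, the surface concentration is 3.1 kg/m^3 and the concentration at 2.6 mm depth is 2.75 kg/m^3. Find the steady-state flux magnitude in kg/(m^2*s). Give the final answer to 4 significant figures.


Step 1: D = D0 * exp(-Qd/(R*T))
T = 764 + 273.15 = 1037.15 K
D = 7.5568e-04 * exp(-140e3 / (8.314 * 1037.15)) = 6.71699e-11 m^2/s
Step 2: J = D * (C1 - C2) / dx
J = 6.71699e-11 * (3.1 - 2.75) / 2.6e-03
J = 9.042e-09 kg/(m^2*s)


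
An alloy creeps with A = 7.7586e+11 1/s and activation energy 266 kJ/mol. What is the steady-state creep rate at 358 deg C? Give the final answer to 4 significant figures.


rate = A * exp(-Q / (R*T))
T = 358 + 273.15 = 631.15 K
rate = 7.7586e+11 * exp(-266e3 / (8.314 * 631.15))
rate = 7.491e-11 1/s


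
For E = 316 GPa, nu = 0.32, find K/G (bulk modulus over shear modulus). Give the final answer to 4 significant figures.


G = E / (2*(1+nu))
G = 316 / (2*(1+0.32)) = 119.697 GPa
K = E / (3*(1-2*nu))
K = 316 / (3*(1-2*0.32)) = 292.593 GPa
K/G = 292.593 / 119.697 = 2.444


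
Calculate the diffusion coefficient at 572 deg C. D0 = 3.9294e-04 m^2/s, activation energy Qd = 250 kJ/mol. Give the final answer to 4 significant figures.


D = D0 * exp(-Qd / (R*T))
T = 845.15 K
D = 3.9294e-04 * exp(-250e3 / (8.314 * 845.15))
D = 1.388e-19 m^2/s


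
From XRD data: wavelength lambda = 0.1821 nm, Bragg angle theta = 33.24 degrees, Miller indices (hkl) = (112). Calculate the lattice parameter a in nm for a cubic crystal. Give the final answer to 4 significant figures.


d = lambda / (2*sin(theta))
d = 0.1821 / (2*sin(33.24 deg))
d = 0.166105 nm
a = d * sqrt(h^2+k^2+l^2) = 0.166105 * sqrt(6)
a = 0.4069 nm


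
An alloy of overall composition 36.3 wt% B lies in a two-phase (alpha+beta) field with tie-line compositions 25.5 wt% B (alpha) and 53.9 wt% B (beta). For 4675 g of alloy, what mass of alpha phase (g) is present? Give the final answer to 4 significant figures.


f_alpha = (C_beta - C0) / (C_beta - C_alpha)
f_alpha = (53.9 - 36.3) / (53.9 - 25.5) = 0.619718
m_alpha = f_alpha * m_total = 0.619718 * 4675 = 2897 g


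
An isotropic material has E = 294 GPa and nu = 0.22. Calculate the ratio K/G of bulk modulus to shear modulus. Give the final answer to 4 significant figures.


G = E / (2*(1+nu))
G = 294 / (2*(1+0.22)) = 120.492 GPa
K = E / (3*(1-2*nu))
K = 294 / (3*(1-2*0.22)) = 175 GPa
K/G = 175 / 120.492 = 1.452


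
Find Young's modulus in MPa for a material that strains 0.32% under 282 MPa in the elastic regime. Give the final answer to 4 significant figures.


E = sigma / epsilon
epsilon = 0.32% = 3.2e-03
E = 282 / 3.2e-03
E = 88130 MPa


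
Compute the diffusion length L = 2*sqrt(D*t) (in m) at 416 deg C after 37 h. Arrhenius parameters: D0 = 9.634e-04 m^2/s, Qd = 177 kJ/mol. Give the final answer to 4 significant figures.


Step 1: D = D0 * exp(-Qd/(R*T))
T = 689.15 K
D = 9.634e-04 * exp(-177e3 / (8.314 * 689.15)) = 3.69381e-17 m^2/s
Step 2: L = 2*sqrt(D*t)
t = 37 h = 133200 s
L = 2*sqrt(3.69381e-17 * 133200) = 4.436e-06 m


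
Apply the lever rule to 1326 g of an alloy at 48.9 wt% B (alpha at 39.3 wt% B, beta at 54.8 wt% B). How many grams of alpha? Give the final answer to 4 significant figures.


f_alpha = (C_beta - C0) / (C_beta - C_alpha)
f_alpha = (54.8 - 48.9) / (54.8 - 39.3) = 0.380645
m_alpha = f_alpha * m_total = 0.380645 * 1326 = 504.7 g


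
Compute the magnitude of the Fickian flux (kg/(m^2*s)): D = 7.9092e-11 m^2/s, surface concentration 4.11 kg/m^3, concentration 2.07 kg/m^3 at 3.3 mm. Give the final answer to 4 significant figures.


J = -D * (dC/dx) = D * (C1 - C2) / dx
J = 7.9092e-11 * (4.11 - 2.07) / 3.3e-03
J = 4.889e-08 kg/(m^2*s)


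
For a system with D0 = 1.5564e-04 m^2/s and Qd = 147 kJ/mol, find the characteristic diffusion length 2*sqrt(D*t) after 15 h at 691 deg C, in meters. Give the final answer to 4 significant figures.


Step 1: D = D0 * exp(-Qd/(R*T))
T = 964.15 K
D = 1.5564e-04 * exp(-147e3 / (8.314 * 964.15)) = 1.68979e-12 m^2/s
Step 2: L = 2*sqrt(D*t)
t = 15 h = 54000 s
L = 2*sqrt(1.68979e-12 * 54000) = 6.041e-04 m


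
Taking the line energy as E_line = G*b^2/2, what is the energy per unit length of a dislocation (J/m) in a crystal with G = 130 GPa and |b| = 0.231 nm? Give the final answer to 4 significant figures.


E = G*b^2/2
b = 0.231 nm = 2.31e-10 m
G = 130 GPa = 1.3e+11 Pa
E = 0.5 * 1.3e+11 * (2.31e-10)^2
E = 3.468e-09 J/m


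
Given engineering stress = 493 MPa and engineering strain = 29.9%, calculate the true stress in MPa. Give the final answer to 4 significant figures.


sigma_true = sigma_eng * (1 + epsilon_eng)
sigma_true = 493 * (1 + 0.299)
sigma_true = 640.4 MPa


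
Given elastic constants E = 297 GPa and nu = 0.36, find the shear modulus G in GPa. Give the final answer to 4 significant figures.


G = E / (2*(1+nu))
G = 297 / (2*(1+0.36))
G = 109.2 GPa


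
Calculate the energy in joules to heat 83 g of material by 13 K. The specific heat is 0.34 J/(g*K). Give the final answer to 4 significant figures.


Q = m * cp * dT
Q = 83 * 0.34 * 13
Q = 366.9 J


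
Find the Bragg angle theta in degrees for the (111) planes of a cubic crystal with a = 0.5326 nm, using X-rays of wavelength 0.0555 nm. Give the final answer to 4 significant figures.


d = a / sqrt(h^2+k^2+l^2)
d = 0.5326 / sqrt(3) = 0.307497 nm
lambda = 2*d*sin(theta)  =>  sin(theta) = lambda / (2*d)
sin(theta) = 0.0555 / (2 * 0.307497) = 0.0902449
theta = 5.178 deg


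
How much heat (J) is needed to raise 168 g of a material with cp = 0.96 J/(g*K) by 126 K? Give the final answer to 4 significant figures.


Q = m * cp * dT
Q = 168 * 0.96 * 126
Q = 20320 J


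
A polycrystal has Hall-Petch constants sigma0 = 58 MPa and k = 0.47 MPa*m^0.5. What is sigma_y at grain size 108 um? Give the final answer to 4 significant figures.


sigma_y = sigma0 + k / sqrt(d)
d = 108 um = 1.08e-04 m
sigma_y = 58 + 0.47 / sqrt(1.08e-04)
sigma_y = 103.2 MPa


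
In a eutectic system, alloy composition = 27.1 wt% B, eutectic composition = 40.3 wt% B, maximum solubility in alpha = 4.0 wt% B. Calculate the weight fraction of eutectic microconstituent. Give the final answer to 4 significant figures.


f_primary = (C_e - C0) / (C_e - C_alpha_max)
f_primary = (40.3 - 27.1) / (40.3 - 4.0)
f_primary = 0.363636
f_eutectic = 1 - 0.363636 = 0.6364


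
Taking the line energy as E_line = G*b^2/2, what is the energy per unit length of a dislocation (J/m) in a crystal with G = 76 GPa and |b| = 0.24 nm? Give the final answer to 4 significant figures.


E = G*b^2/2
b = 0.24 nm = 2.4e-10 m
G = 76 GPa = 7.6e+10 Pa
E = 0.5 * 7.6e+10 * (2.4e-10)^2
E = 2.189e-09 J/m


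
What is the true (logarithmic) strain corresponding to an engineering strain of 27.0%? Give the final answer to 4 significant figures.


epsilon_true = ln(1 + epsilon_eng)
epsilon_true = ln(1 + 0.27)
epsilon_true = 0.239


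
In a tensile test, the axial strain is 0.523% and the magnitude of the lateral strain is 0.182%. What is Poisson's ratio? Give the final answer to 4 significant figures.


nu = -epsilon_lat / epsilon_axial
Lateral strain is contraction (negative), so using magnitudes:
nu = 0.182 / 0.523
nu = 0.348


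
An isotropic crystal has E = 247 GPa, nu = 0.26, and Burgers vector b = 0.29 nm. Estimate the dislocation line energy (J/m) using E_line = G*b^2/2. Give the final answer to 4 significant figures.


Step 1: G = E / (2*(1+nu))
G = 247 / (2*(1+0.26)) = 98.0159 GPa = 9.80159e+10 Pa
Step 2: E_line = G*b^2/2
b = 0.29 nm = 2.9e-10 m
E_line = 0.5 * 9.80159e+10 * (2.9e-10)^2 = 4.122e-09 J/m


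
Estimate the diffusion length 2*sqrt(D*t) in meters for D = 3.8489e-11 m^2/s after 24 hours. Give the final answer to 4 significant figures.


t = 24 hr = 86400 s
Diffusion length = 2*sqrt(D*t)
= 2*sqrt(3.8489e-11 * 86400)
= 3.647e-03 m


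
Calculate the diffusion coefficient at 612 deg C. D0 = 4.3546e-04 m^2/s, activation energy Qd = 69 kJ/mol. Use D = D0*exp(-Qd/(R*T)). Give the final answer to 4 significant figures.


D = D0 * exp(-Qd / (R*T))
T = 885.15 K
D = 4.3546e-04 * exp(-69e3 / (8.314 * 885.15))
D = 3.689e-08 m^2/s


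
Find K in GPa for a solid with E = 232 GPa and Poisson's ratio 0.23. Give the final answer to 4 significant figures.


K = E / (3*(1-2*nu))
K = 232 / (3*(1-2*0.23))
K = 143.2 GPa


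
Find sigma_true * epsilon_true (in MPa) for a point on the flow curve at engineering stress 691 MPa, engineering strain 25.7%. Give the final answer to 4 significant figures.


sigma_true = sigma_eng * (1 + epsilon_eng)
sigma_true = 691 * (1 + 0.257) = 868.587 MPa
epsilon_true = ln(1 + epsilon_eng)
epsilon_true = ln(1 + 0.257) = 0.228728
sigma_true * epsilon_true = 868.587 * 0.228728 = 198.7 MPa


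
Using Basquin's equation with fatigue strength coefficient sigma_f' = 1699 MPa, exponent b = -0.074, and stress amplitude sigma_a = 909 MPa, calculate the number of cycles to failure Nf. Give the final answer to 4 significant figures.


sigma_a = sigma_f' * (2*Nf)^b
2*Nf = (sigma_a / sigma_f')^(1/b)
2*Nf = (909 / 1699)^(1/-0.074)
2*Nf = 4684.56
Nf = 2342 cycles


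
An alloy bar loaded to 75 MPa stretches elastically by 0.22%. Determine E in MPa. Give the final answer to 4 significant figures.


E = sigma / epsilon
epsilon = 0.22% = 2.2e-03
E = 75 / 2.2e-03
E = 34090 MPa


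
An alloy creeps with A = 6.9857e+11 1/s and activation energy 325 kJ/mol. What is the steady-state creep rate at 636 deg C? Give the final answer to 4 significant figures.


rate = A * exp(-Q / (R*T))
T = 636 + 273.15 = 909.15 K
rate = 6.9857e+11 * exp(-325e3 / (8.314 * 909.15))
rate = 1.482e-07 1/s


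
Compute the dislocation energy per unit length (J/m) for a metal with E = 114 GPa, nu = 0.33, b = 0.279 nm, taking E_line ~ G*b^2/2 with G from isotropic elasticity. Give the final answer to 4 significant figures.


Step 1: G = E / (2*(1+nu))
G = 114 / (2*(1+0.33)) = 42.8571 GPa = 4.28571e+10 Pa
Step 2: E_line = G*b^2/2
b = 0.279 nm = 2.79e-10 m
E_line = 0.5 * 4.28571e+10 * (2.79e-10)^2 = 1.668e-09 J/m


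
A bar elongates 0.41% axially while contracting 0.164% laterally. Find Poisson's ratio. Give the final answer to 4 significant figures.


nu = -epsilon_lat / epsilon_axial
Lateral strain is contraction (negative), so using magnitudes:
nu = 0.164 / 0.41
nu = 0.4


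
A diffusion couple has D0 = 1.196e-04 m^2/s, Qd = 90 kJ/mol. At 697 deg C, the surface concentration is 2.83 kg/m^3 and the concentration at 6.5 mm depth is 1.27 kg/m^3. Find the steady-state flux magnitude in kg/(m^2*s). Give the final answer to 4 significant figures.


Step 1: D = D0 * exp(-Qd/(R*T))
T = 697 + 273.15 = 970.15 K
D = 1.196e-04 * exp(-90e3 / (8.314 * 970.15)) = 1.70527e-09 m^2/s
Step 2: J = D * (C1 - C2) / dx
J = 1.70527e-09 * (2.83 - 1.27) / 6.5e-03
J = 4.093e-07 kg/(m^2*s)


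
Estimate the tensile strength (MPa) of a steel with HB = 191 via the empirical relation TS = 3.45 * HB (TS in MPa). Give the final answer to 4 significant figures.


TS (MPa) = 3.45 * HB
TS = 3.45 * 191
TS = 659 MPa


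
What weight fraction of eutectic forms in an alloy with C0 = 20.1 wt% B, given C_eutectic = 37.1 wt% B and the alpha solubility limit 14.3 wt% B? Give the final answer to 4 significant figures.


f_primary = (C_e - C0) / (C_e - C_alpha_max)
f_primary = (37.1 - 20.1) / (37.1 - 14.3)
f_primary = 0.745614
f_eutectic = 1 - 0.745614 = 0.2544


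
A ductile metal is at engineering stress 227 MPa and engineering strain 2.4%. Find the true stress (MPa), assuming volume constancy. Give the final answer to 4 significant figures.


sigma_true = sigma_eng * (1 + epsilon_eng)
sigma_true = 227 * (1 + 0.024)
sigma_true = 232.4 MPa


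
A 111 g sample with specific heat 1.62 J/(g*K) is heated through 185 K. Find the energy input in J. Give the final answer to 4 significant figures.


Q = m * cp * dT
Q = 111 * 1.62 * 185
Q = 33270 J


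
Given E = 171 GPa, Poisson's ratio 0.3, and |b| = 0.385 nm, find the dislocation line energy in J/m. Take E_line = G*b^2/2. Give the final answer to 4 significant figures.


Step 1: G = E / (2*(1+nu))
G = 171 / (2*(1+0.3)) = 65.7692 GPa = 6.57692e+10 Pa
Step 2: E_line = G*b^2/2
b = 0.385 nm = 3.85e-10 m
E_line = 0.5 * 6.57692e+10 * (3.85e-10)^2 = 4.874e-09 J/m


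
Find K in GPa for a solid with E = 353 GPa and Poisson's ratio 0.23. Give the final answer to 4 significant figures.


K = E / (3*(1-2*nu))
K = 353 / (3*(1-2*0.23))
K = 217.9 GPa


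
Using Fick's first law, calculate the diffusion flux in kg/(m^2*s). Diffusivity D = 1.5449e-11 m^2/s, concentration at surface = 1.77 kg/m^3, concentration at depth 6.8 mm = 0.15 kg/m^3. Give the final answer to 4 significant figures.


J = -D * (dC/dx) = D * (C1 - C2) / dx
J = 1.5449e-11 * (1.77 - 0.15) / 6.8e-03
J = 3.68e-09 kg/(m^2*s)


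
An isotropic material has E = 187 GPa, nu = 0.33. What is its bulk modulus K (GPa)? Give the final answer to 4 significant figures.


K = E / (3*(1-2*nu))
K = 187 / (3*(1-2*0.33))
K = 183.3 GPa


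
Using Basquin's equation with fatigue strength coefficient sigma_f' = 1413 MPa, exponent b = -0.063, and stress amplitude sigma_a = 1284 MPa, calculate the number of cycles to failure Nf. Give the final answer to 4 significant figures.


sigma_a = sigma_f' * (2*Nf)^b
2*Nf = (sigma_a / sigma_f')^(1/b)
2*Nf = (1284 / 1413)^(1/-0.063)
2*Nf = 4.5704
Nf = 2.285 cycles


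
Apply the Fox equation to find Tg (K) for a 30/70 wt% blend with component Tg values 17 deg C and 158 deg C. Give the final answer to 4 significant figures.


1/Tg = w1/Tg1 + w2/Tg2 (in Kelvin)
Tg1 = 290.15 K, Tg2 = 431.15 K
1/Tg = 0.3/290.15 + 0.7/431.15
Tg = 376.3 K


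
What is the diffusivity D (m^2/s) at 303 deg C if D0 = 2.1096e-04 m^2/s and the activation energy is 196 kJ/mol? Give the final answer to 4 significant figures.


D = D0 * exp(-Qd / (R*T))
T = 576.15 K
D = 2.1096e-04 * exp(-196e3 / (8.314 * 576.15))
D = 3.58e-22 m^2/s


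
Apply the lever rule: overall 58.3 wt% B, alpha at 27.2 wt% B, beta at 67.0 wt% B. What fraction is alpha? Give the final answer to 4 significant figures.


f_alpha = (C_beta - C0) / (C_beta - C_alpha)
f_alpha = (67.0 - 58.3) / (67.0 - 27.2)
f_alpha = 0.2186


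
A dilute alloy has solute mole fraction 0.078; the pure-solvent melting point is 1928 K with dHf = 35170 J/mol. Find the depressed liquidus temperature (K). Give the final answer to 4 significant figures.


dT = R*Tm^2*x / dHf
dT = 8.314 * 1928^2 * 0.078 / 35170
dT = 68.5403 K
T_new = 1928 - 68.5403 = 1859 K


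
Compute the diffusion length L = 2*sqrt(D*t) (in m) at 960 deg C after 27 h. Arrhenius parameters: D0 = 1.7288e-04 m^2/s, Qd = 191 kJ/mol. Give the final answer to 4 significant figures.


Step 1: D = D0 * exp(-Qd/(R*T))
T = 1233.15 K
D = 1.7288e-04 * exp(-191e3 / (8.314 * 1233.15)) = 1.40262e-12 m^2/s
Step 2: L = 2*sqrt(D*t)
t = 27 h = 97200 s
L = 2*sqrt(1.40262e-12 * 97200) = 7.385e-04 m


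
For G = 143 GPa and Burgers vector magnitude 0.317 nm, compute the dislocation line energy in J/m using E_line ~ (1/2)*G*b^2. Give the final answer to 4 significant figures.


E = G*b^2/2
b = 0.317 nm = 3.17e-10 m
G = 143 GPa = 1.43e+11 Pa
E = 0.5 * 1.43e+11 * (3.17e-10)^2
E = 7.185e-09 J/m


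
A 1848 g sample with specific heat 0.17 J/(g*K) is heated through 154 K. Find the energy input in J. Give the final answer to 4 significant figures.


Q = m * cp * dT
Q = 1848 * 0.17 * 154
Q = 48380 J


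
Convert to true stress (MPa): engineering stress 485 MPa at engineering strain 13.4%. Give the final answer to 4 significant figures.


sigma_true = sigma_eng * (1 + epsilon_eng)
sigma_true = 485 * (1 + 0.134)
sigma_true = 550 MPa


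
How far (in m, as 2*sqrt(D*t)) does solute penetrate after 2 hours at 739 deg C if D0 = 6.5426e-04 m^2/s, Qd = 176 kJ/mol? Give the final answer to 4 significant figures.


Step 1: D = D0 * exp(-Qd/(R*T))
T = 1012.15 K
D = 6.5426e-04 * exp(-176e3 / (8.314 * 1012.15)) = 5.40111e-13 m^2/s
Step 2: L = 2*sqrt(D*t)
t = 2 h = 7200 s
L = 2*sqrt(5.40111e-13 * 7200) = 1.247e-04 m


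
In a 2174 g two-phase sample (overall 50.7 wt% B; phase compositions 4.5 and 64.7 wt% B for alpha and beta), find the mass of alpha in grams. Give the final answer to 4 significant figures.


f_alpha = (C_beta - C0) / (C_beta - C_alpha)
f_alpha = (64.7 - 50.7) / (64.7 - 4.5) = 0.232558
m_alpha = f_alpha * m_total = 0.232558 * 2174 = 505.6 g


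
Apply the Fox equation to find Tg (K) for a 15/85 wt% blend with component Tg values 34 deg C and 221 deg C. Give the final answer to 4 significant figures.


1/Tg = w1/Tg1 + w2/Tg2 (in Kelvin)
Tg1 = 307.15 K, Tg2 = 494.15 K
1/Tg = 0.15/307.15 + 0.85/494.15
Tg = 452.8 K


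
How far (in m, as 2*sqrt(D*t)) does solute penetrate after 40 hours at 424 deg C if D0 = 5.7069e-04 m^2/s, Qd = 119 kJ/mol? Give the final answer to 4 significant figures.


Step 1: D = D0 * exp(-Qd/(R*T))
T = 697.15 K
D = 5.7069e-04 * exp(-119e3 / (8.314 * 697.15)) = 6.91652e-13 m^2/s
Step 2: L = 2*sqrt(D*t)
t = 40 h = 144000 s
L = 2*sqrt(6.91652e-13 * 144000) = 6.312e-04 m


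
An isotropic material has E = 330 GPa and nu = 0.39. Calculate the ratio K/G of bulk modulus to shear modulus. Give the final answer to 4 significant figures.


G = E / (2*(1+nu))
G = 330 / (2*(1+0.39)) = 118.705 GPa
K = E / (3*(1-2*nu))
K = 330 / (3*(1-2*0.39)) = 500 GPa
K/G = 500 / 118.705 = 4.212


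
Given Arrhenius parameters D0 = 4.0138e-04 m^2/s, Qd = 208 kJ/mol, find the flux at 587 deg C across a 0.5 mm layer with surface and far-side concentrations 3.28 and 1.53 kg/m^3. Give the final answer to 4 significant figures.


Step 1: D = D0 * exp(-Qd/(R*T))
T = 587 + 273.15 = 860.15 K
D = 4.0138e-04 * exp(-208e3 / (8.314 * 860.15)) = 9.37148e-17 m^2/s
Step 2: J = D * (C1 - C2) / dx
J = 9.37148e-17 * (3.28 - 1.53) / 5e-04
J = 3.28e-13 kg/(m^2*s)


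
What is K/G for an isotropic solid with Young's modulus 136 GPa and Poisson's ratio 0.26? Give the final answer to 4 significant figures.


G = E / (2*(1+nu))
G = 136 / (2*(1+0.26)) = 53.9683 GPa
K = E / (3*(1-2*nu))
K = 136 / (3*(1-2*0.26)) = 94.4444 GPa
K/G = 94.4444 / 53.9683 = 1.75


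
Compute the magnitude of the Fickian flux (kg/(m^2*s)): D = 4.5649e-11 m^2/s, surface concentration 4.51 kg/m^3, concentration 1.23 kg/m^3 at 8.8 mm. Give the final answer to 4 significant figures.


J = -D * (dC/dx) = D * (C1 - C2) / dx
J = 4.5649e-11 * (4.51 - 1.23) / 8.8e-03
J = 1.701e-08 kg/(m^2*s)


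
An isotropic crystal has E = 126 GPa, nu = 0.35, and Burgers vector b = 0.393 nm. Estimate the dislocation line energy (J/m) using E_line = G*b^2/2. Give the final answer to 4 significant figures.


Step 1: G = E / (2*(1+nu))
G = 126 / (2*(1+0.35)) = 46.6667 GPa = 4.66667e+10 Pa
Step 2: E_line = G*b^2/2
b = 0.393 nm = 3.93e-10 m
E_line = 0.5 * 4.66667e+10 * (3.93e-10)^2 = 3.604e-09 J/m


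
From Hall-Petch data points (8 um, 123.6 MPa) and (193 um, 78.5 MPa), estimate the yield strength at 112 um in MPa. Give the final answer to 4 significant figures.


sigma_y = sigma0 + k / sqrt(d)
1/sqrt(d1) = 1/sqrt(8e-06) = 353.553;  1/sqrt(d2) = 71.9816
k = (sigma1 - sigma2) / (1/sqrt(d1) - 1/sqrt(d2)) = (123.6 - 78.5) / (353.553 - 71.9816) = 0.160172 MPa*m^0.5
sigma0 = sigma1 - k/sqrt(d1) = 123.6 - 0.160172*353.553 = 66.9705 MPa
sigma_y(d3) = 66.9705 + 0.160172 / sqrt(1.12e-04) = 82.11 MPa


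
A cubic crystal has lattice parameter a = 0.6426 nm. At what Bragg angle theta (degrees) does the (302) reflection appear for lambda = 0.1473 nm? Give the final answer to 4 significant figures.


d = a / sqrt(h^2+k^2+l^2)
d = 0.6426 / sqrt(13) = 0.178225 nm
lambda = 2*d*sin(theta)  =>  sin(theta) = lambda / (2*d)
sin(theta) = 0.1473 / (2 * 0.178225) = 0.413241
theta = 24.41 deg


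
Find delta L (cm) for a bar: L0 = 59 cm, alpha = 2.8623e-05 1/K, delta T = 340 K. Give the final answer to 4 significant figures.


dL = L0 * alpha * dT
dL = 59 * 2.8623e-05 * 340
dL = 0.5742 cm


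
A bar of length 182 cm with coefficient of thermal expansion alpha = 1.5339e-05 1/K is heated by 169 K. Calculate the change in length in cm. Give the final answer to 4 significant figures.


dL = L0 * alpha * dT
dL = 182 * 1.5339e-05 * 169
dL = 0.4718 cm


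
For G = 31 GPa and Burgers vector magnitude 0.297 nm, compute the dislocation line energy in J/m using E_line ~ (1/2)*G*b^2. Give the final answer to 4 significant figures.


E = G*b^2/2
b = 0.297 nm = 2.97e-10 m
G = 31 GPa = 3.1e+10 Pa
E = 0.5 * 3.1e+10 * (2.97e-10)^2
E = 1.367e-09 J/m


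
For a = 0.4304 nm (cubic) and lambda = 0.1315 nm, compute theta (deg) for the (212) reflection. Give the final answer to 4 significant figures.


d = a / sqrt(h^2+k^2+l^2)
d = 0.4304 / sqrt(9) = 0.143467 nm
lambda = 2*d*sin(theta)  =>  sin(theta) = lambda / (2*d)
sin(theta) = 0.1315 / (2 * 0.143467) = 0.458295
theta = 27.28 deg


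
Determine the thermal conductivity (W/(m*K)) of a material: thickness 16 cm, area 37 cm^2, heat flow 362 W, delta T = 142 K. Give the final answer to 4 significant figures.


k = Q*L / (A*dT)
L = 0.16 m, A = 3.7e-03 m^2
k = 362 * 0.16 / (3.7e-03 * 142)
k = 110.2 W/(m*K)


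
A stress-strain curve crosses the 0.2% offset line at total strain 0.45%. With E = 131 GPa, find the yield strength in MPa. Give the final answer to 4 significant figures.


Offset strain = 0.002
Elastic strain at yield = total_strain - offset = 4.5e-03 - 0.002 = 2.5e-03
sigma_y = E * elastic_strain = 131000 * 2.5e-03
sigma_y = 327.5 MPa


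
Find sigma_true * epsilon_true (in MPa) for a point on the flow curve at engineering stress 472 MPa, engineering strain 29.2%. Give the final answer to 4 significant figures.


sigma_true = sigma_eng * (1 + epsilon_eng)
sigma_true = 472 * (1 + 0.292) = 609.824 MPa
epsilon_true = ln(1 + epsilon_eng)
epsilon_true = ln(1 + 0.292) = 0.256191
sigma_true * epsilon_true = 609.824 * 0.256191 = 156.2 MPa


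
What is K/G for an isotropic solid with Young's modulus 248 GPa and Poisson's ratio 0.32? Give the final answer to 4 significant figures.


G = E / (2*(1+nu))
G = 248 / (2*(1+0.32)) = 93.9394 GPa
K = E / (3*(1-2*nu))
K = 248 / (3*(1-2*0.32)) = 229.63 GPa
K/G = 229.63 / 93.9394 = 2.444


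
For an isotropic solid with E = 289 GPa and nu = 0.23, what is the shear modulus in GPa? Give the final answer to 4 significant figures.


G = E / (2*(1+nu))
G = 289 / (2*(1+0.23))
G = 117.5 GPa


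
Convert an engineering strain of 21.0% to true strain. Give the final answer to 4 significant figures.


epsilon_true = ln(1 + epsilon_eng)
epsilon_true = ln(1 + 0.21)
epsilon_true = 0.1906


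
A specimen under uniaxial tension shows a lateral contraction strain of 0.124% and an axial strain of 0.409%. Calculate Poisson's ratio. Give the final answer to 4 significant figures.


nu = -epsilon_lat / epsilon_axial
Lateral strain is contraction (negative), so using magnitudes:
nu = 0.124 / 0.409
nu = 0.3032


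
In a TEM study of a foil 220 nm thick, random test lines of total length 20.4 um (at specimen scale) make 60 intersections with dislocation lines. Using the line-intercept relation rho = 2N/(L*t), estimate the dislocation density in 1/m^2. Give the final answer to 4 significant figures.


rho = 2N / (L * t)
L = 20.4 um = 2.04e-05 m, t = 220 nm = 2.2e-07 m
rho = 2 * 60 / (2.04e-05 * 2.2e-07)
rho = 2.674e+13 1/m^2


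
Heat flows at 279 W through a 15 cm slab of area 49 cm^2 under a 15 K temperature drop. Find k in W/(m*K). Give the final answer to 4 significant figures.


k = Q*L / (A*dT)
L = 0.15 m, A = 4.9e-03 m^2
k = 279 * 0.15 / (4.9e-03 * 15)
k = 569.4 W/(m*K)


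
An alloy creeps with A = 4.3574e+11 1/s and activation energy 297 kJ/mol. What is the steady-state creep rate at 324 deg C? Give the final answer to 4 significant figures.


rate = A * exp(-Q / (R*T))
T = 324 + 273.15 = 597.15 K
rate = 4.3574e+11 * exp(-297e3 / (8.314 * 597.15))
rate = 4.558e-15 1/s


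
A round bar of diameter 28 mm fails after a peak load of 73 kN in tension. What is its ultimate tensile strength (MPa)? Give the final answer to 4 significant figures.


A0 = pi*(d/2)^2 = pi*(28/2)^2 = 615.752 mm^2
UTS = F_max / A0 = 73*1000 / 615.752
UTS = 118.6 MPa


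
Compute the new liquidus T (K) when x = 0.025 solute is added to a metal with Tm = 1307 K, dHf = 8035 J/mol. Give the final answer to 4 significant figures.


dT = R*Tm^2*x / dHf
dT = 8.314 * 1307^2 * 0.025 / 8035
dT = 44.1891 K
T_new = 1307 - 44.1891 = 1263 K


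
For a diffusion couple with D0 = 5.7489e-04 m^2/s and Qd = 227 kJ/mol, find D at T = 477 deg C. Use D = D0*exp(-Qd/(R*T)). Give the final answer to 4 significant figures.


D = D0 * exp(-Qd / (R*T))
T = 750.15 K
D = 5.7489e-04 * exp(-227e3 / (8.314 * 750.15))
D = 8.964e-20 m^2/s


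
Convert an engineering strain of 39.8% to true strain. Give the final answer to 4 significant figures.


epsilon_true = ln(1 + epsilon_eng)
epsilon_true = ln(1 + 0.398)
epsilon_true = 0.335
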